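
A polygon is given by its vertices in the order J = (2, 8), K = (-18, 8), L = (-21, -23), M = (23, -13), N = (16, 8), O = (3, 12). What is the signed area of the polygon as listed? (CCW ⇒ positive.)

Apply the shoelace formula: 2A = Σ (x_i·y_{i+1} − x_{i+1}·y_i), indices taken mod 6.
J→K: (2)(8) − (-18)(8) = 160
K→L: (-18)(-23) − (-21)(8) = 582
L→M: (-21)(-13) − (23)(-23) = 802
M→N: (23)(8) − (16)(-13) = 392
N→O: (16)(12) − (3)(8) = 168
O→J: (3)(8) − (2)(12) = 0
Σ = 2104
Signed area = Σ/2 = 1052 (positive ⇒ counter-clockwise traversal).

1052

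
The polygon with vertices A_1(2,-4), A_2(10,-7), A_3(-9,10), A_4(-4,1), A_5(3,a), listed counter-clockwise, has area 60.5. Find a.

-7

Write out the shoelace sum; only the two edges meeting at A_5 involve a:
2·Area = [((-4)·a − 3·1) + (3·(-4) − 2·a)] + 94
       = -6·a + 79 = 121
⇒ a = -7.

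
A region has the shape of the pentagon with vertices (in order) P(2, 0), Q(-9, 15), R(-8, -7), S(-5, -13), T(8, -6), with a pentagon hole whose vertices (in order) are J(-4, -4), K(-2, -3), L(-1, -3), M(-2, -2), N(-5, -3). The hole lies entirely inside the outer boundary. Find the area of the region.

Outer boundary:
Apply the surveyor's formula: 2A = Σ (x_i·y_{i+1} − x_{i+1}·y_i), indices taken mod 5.
Σ = (30) + (183) + (69) + (134) + (12) = 428
Area = |Σ|/2 = 214.
Hole:
Apply the shoelace (surveyor's) formula: 2A = Σ (x_i·y_{i+1} − x_{i+1}·y_i), indices taken mod 5.
J→K: (-4)(-3) − (-2)(-4) = 4
K→L: (-2)(-3) − (-1)(-3) = 3
L→M: (-1)(-2) − (-2)(-3) = -4
M→N: (-2)(-3) − (-5)(-2) = -4
N→J: (-5)(-4) − (-4)(-3) = 8
Σ = 7
Area = |Σ|/2 = 3.5.
Net area = 214 − 3.5 = 210.5.

210.5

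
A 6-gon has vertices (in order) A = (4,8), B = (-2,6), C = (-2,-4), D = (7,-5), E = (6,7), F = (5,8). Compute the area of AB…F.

Cross-terms: 40, 20, 38, 79, 13, 8  ⇒  Σ = 198
Area = |Σ|/2 = 99.

99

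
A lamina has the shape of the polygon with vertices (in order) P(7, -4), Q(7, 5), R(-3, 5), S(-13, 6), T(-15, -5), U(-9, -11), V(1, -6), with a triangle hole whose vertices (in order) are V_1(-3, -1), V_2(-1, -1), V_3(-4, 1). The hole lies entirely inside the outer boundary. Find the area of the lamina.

Outer boundary:
Apply the shoelace (surveyor's) formula: 2A = Σ (x_i·y_{i+1} − x_{i+1}·y_i), indices taken mod 7.
Σ = (63) + (50) + (47) + (155) + (120) + (65) + (38) = 538
Area = |Σ|/2 = 269.
Hole:
Apply Gauss's area formula: 2A = Σ (x_i·y_{i+1} − x_{i+1}·y_i), indices taken mod 3.
V_1→V_2: (-3)(-1) − (-1)(-1) = 2
V_2→V_3: (-1)(1) − (-4)(-1) = -5
V_3→V_1: (-4)(-1) − (-3)(1) = 7
Σ = 4
Area = |Σ|/2 = 2.
Net area = 269 − 2 = 267.

267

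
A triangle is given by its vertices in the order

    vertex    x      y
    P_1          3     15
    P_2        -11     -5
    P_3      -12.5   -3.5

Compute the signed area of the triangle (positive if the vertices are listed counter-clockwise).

-25.5

P_1→P_2: (3)(-5) − (-11)(15) = 150
P_2→P_3: (-11)(-3.5) − (-12.5)(-5) = -24
P_3→P_1: (-12.5)(15) − (3)(-3.5) = -177
Σ = -51
Signed area = Σ/2 = -25.5 (negative ⇒ clockwise traversal).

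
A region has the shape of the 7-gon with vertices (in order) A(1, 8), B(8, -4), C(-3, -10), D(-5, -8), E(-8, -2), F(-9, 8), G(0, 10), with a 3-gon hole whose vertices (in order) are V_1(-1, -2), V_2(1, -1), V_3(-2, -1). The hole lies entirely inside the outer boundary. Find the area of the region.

209.5

Outer boundary:
Apply Gauss's area formula: 2A = Σ (x_i·y_{i+1} − x_{i+1}·y_i), indices taken mod 7.
Σ = (-68) + (-92) + (-26) + (-54) + (-82) + (-90) + (-10) = -422
Area = |Σ|/2 = 211.
Hole:
Apply the shoelace formula: 2A = Σ (x_i·y_{i+1} − x_{i+1}·y_i), indices taken mod 3.
Σ = (3) + (-3) + (3) = 3
Area = |Σ|/2 = 1.5.
Net area = 211 − 1.5 = 209.5.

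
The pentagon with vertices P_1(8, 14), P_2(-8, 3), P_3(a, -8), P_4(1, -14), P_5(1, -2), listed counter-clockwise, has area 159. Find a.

Write out the shoelace sum; only the two edges meeting at P_3 involve a:
2·Area = [((-8)·(-8) − a·3) + (a·(-14) − 1·(-8))] + 178
       = -17·a + 250 = 318
⇒ a = -4.

-4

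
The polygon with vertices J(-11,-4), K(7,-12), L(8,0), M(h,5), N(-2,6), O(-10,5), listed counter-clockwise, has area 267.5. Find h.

The doubled signed area Σ (x_i y_{i+1} − x_{i+1} y_i) is linear in h.
With h=0 it equals 451; the coefficient of h is 6 (from the two edges through M).
So 6·h + 451 = 2·267.5 = 535 ⇒ h = 14.

14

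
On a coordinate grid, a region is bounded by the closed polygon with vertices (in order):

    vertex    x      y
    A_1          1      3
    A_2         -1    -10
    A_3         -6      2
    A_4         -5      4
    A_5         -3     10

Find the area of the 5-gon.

Apply the shoelace (surveyor's) formula: 2A = Σ (x_i·y_{i+1} − x_{i+1}·y_i), indices taken mod 5.
Cross-terms: -7, -62, -14, -38, -19  ⇒  Σ = -140
Area = |Σ|/2 = 70.

70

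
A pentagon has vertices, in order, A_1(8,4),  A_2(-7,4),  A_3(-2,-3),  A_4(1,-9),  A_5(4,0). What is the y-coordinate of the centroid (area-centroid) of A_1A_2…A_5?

Apply the surveyor's formula. First the cross-terms c_i = x_i·y_{i+1} − x_{i+1}·y_i:
  60, 29, 21, 36, 16  ⇒  2A = 162, A = 81.
Then Σ (y_i + y_{i+1})·c_i = -3, so ȳ = -3 / (6·81) = -1/162.

-1/162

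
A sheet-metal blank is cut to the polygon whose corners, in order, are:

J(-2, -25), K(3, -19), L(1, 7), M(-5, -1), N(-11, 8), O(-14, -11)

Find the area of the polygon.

Apply the shoelace (surveyor's) formula: 2A = Σ (x_i·y_{i+1} − x_{i+1}·y_i), indices taken mod 6.
J→K: (-2)(-19) − (3)(-25) = 113
K→L: (3)(7) − (1)(-19) = 40
L→M: (1)(-1) − (-5)(7) = 34
M→N: (-5)(8) − (-11)(-1) = -51
N→O: (-11)(-11) − (-14)(8) = 233
O→J: (-14)(-25) − (-2)(-11) = 328
Σ = 697
Area = |Σ|/2 = 348.5.

348.5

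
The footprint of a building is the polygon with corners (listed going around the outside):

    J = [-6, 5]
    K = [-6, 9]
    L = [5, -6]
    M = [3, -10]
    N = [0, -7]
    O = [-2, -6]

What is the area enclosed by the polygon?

73

Apply the surveyor's formula: 2A = Σ (x_i·y_{i+1} − x_{i+1}·y_i), indices taken mod 6.
Σ = (-24) + (-9) + (-32) + (-21) + (-14) + (-46) = -146
Area = |Σ|/2 = 73.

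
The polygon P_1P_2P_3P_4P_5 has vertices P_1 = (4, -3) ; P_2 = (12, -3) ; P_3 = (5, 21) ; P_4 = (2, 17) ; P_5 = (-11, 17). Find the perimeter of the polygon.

76

|P_1P_2| = √((8)² + (0)²) = √64 = 8
|P_2P_3| = √((-7)² + (24)²) = √625 = 25
|P_3P_4| = √((-3)² + (-4)²) = √25 = 5
|P_4P_5| = √((-13)² + (0)²) = √169 = 13
|P_5P_1| = √((15)² + (-20)²) = √625 = 25
Perimeter = 8 + 25 + 5 + 13 + 25 = 76.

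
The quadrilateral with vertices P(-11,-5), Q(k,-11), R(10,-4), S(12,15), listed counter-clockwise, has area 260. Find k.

The doubled signed area Σ (x_i y_{i+1} − x_{i+1} y_i) is linear in k.
With k=0 it equals 534; the coefficient of k is 1 (from the two edges through Q).
So 1·k + 534 = 2·260 = 520 ⇒ k = -14.

-14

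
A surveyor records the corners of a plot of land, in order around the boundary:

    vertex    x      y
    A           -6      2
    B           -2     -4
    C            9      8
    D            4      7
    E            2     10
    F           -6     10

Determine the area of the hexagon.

116.5

Apply the surveyor's formula: 2A = Σ (x_i·y_{i+1} − x_{i+1}·y_i), indices taken mod 6.
Cross-terms: 28, 20, 31, 26, 80, 48  ⇒  Σ = 233
Area = |Σ|/2 = 116.5.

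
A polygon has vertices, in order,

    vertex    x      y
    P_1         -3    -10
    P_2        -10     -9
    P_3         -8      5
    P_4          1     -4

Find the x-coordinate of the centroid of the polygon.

-100/19

Apply Gauss's area formula. First the cross-terms c_i = x_i·y_{i+1} − x_{i+1}·y_i:
  -73, -122, 27, -22  ⇒  2A = -190, A = -95.
Then Σ (x_i + x_{i+1})·c_i = 3000, so x̄ = 3000 / (6·(-95)) = -100/19.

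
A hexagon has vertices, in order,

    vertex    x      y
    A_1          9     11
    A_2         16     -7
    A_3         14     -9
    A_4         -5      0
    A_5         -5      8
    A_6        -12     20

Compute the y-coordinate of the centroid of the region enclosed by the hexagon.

Apply the surveyor's formula. First the cross-terms c_i = x_i·y_{i+1} − x_{i+1}·y_i:
  -239, -46, -45, -40, -4, -312  ⇒  2A = -686, A = -343.
Then Σ (y_i + y_{i+1})·c_i = -9919, so ȳ = -9919 / (6·(-343)) = 1417/294.

1417/294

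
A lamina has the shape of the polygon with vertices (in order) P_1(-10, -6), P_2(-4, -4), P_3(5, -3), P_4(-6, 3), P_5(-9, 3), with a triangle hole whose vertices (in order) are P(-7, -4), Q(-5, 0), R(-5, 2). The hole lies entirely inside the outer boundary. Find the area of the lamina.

Outer boundary:
P_1→P_2: (-10)(-4) − (-4)(-6) = 16
P_2→P_3: (-4)(-3) − (5)(-4) = 32
P_3→P_4: (5)(3) − (-6)(-3) = -3
P_4→P_5: (-6)(3) − (-9)(3) = 9
P_5→P_1: (-9)(-6) − (-10)(3) = 84
Σ = 138
Area = |Σ|/2 = 69.
Hole:
Apply the shoelace (surveyor's) formula: 2A = Σ (x_i·y_{i+1} − x_{i+1}·y_i), indices taken mod 3.
Cross-terms: -20, -10, 34  ⇒  Σ = 4
Area = |Σ|/2 = 2.
Net area = 69 − 2 = 67.

67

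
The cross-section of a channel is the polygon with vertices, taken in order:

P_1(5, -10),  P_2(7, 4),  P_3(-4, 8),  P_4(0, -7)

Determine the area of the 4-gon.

112.5

Cross-terms: 90, 72, 28, 35  ⇒  Σ = 225
Area = |Σ|/2 = 112.5.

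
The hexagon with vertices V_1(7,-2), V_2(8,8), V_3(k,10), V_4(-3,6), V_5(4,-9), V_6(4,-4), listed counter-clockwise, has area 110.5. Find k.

Write out the shoelace sum; only the two edges meeting at V_3 involve k:
2·Area = [(8·10 − k·8) + (k·6 − (-3)·10)] + 115
       = -2·k + 225 = 221
⇒ k = 2.

2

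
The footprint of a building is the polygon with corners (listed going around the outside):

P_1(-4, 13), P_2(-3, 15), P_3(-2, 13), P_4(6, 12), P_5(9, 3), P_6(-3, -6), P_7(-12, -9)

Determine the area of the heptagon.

Σ = (-21) + (-9) + (-102) + (-90) + (-45) + (-45) + (-192) = -504
Area = |Σ|/2 = 252.

252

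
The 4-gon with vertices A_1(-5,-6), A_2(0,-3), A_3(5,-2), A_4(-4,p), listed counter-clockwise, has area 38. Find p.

The doubled signed area Σ (x_i y_{i+1} − x_{i+1} y_i) is linear in p.
With p=0 it equals 46; the coefficient of p is 10 (from the two edges through A_4).
So 10·p + 46 = 2·38 = 76 ⇒ p = 3.

3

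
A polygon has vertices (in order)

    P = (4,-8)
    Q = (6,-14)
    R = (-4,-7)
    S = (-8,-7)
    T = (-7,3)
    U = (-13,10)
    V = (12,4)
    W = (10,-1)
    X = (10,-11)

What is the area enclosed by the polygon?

Apply the shoelace formula: 2A = Σ (x_i·y_{i+1} − x_{i+1}·y_i), indices taken mod 9.
P→Q: (4)(-14) − (6)(-8) = -8
Q→R: (6)(-7) − (-4)(-14) = -98
R→S: (-4)(-7) − (-8)(-7) = -28
S→T: (-8)(3) − (-7)(-7) = -73
T→U: (-7)(10) − (-13)(3) = -31
U→V: (-13)(4) − (12)(10) = -172
V→W: (12)(-1) − (10)(4) = -52
W→X: (10)(-11) − (10)(-1) = -100
X→P: (10)(-8) − (4)(-11) = -36
Σ = -598
Area = |Σ|/2 = 299.

299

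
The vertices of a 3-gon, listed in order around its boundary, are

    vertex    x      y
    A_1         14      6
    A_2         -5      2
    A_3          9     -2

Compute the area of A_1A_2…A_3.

Apply Gauss's area formula: 2A = Σ (x_i·y_{i+1} − x_{i+1}·y_i), indices taken mod 3.
Σ = (58) + (-8) + (82) = 132
Area = |Σ|/2 = 66.

66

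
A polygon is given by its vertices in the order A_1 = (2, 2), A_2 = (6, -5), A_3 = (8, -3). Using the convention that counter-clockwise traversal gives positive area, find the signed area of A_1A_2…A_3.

11

Apply the surveyor's formula: 2A = Σ (x_i·y_{i+1} − x_{i+1}·y_i), indices taken mod 3.
Σ = (-22) + (22) + (22) = 22
Signed area = Σ/2 = 11 (positive ⇒ counter-clockwise traversal).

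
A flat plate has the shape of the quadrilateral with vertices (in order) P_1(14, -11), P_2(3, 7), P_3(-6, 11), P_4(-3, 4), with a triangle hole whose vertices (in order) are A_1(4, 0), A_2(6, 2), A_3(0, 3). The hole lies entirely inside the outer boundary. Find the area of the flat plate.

89

Outer boundary:
Apply the shoelace (surveyor's) formula: 2A = Σ (x_i·y_{i+1} − x_{i+1}·y_i), indices taken mod 4.
Cross-terms: 131, 75, 9, -23  ⇒  Σ = 192
Area = |Σ|/2 = 96.
Hole:
Apply Gauss's area formula: 2A = Σ (x_i·y_{i+1} − x_{i+1}·y_i), indices taken mod 3.
Σ = (8) + (18) + (-12) = 14
Area = |Σ|/2 = 7.
Net area = 96 − 7 = 89.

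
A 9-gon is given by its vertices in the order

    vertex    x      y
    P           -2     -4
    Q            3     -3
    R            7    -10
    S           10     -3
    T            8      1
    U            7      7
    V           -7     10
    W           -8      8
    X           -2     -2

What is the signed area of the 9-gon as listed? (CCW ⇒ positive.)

Cross-terms: 18, -9, 79, 34, 49, 119, 24, 32, 4  ⇒  Σ = 350
Signed area = Σ/2 = 175 (positive ⇒ counter-clockwise traversal).

175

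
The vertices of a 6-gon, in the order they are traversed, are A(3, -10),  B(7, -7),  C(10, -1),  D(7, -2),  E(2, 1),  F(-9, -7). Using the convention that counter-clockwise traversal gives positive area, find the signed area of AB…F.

Apply the surveyor's formula: 2A = Σ (x_i·y_{i+1} − x_{i+1}·y_i), indices taken mod 6.
Σ = (49) + (63) + (-13) + (11) + (-5) + (111) = 216
Signed area = Σ/2 = 108 (positive ⇒ counter-clockwise traversal).

108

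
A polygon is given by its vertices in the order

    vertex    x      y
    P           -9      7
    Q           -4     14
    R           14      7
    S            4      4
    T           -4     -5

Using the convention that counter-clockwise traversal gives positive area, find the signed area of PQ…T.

Apply the shoelace formula: 2A = Σ (x_i·y_{i+1} − x_{i+1}·y_i), indices taken mod 5.
Σ = (-98) + (-224) + (28) + (-4) + (-73) = -371
Signed area = Σ/2 = -185.5 (negative ⇒ clockwise traversal).

-185.5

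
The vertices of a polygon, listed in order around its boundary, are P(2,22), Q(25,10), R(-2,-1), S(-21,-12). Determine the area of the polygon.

485

Apply the shoelace formula: 2A = Σ (x_i·y_{i+1} − x_{i+1}·y_i), indices taken mod 4.
Cross-terms: -530, -5, 3, -438  ⇒  Σ = -970
Area = |Σ|/2 = 485.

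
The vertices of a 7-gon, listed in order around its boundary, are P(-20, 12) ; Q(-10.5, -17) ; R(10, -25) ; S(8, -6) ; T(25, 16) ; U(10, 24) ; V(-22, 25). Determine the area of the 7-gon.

Apply the surveyor's formula: 2A = Σ (x_i·y_{i+1} − x_{i+1}·y_i), indices taken mod 7.
P→Q: (-20)(-17) − (-10.5)(12) = 466
Q→R: (-10.5)(-25) − (10)(-17) = 432.5
R→S: (10)(-6) − (8)(-25) = 140
S→T: (8)(16) − (25)(-6) = 278
T→U: (25)(24) − (10)(16) = 440
U→V: (10)(25) − (-22)(24) = 778
V→P: (-22)(12) − (-20)(25) = 236
Σ = 2770.5
Area = |Σ|/2 = 1385.25.

1385.25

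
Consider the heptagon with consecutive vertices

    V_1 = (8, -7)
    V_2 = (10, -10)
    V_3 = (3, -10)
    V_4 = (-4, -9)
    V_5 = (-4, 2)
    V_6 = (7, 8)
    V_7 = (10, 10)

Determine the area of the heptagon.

V_1→V_2: (8)(-10) − (10)(-7) = -10
V_2→V_3: (10)(-10) − (3)(-10) = -70
V_3→V_4: (3)(-9) − (-4)(-10) = -67
V_4→V_5: (-4)(2) − (-4)(-9) = -44
V_5→V_6: (-4)(8) − (7)(2) = -46
V_6→V_7: (7)(10) − (10)(8) = -10
V_7→V_1: (10)(-7) − (8)(10) = -150
Σ = -397
Area = |Σ|/2 = 198.5.

198.5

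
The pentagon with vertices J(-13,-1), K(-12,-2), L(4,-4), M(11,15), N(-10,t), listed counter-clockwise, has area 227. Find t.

5

Write out the shoelace sum; only the two edges meeting at N involve t:
2·Area = [(11·t − (-10)·15) + ((-10)·(-1) − (-13)·t)] + 174
       = 24·t + 334 = 454
⇒ t = 5.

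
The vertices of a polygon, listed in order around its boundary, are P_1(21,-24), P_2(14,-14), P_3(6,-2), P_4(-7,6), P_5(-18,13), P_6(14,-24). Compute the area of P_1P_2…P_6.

277.5

Apply the shoelace (surveyor's) formula: 2A = Σ (x_i·y_{i+1} − x_{i+1}·y_i), indices taken mod 6.
Σ = (42) + (56) + (22) + (17) + (250) + (168) = 555
Area = |Σ|/2 = 277.5.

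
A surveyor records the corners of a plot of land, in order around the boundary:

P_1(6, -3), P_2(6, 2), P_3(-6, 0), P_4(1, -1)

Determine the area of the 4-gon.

Apply the shoelace formula: 2A = Σ (x_i·y_{i+1} − x_{i+1}·y_i), indices taken mod 4.
Cross-terms: 30, 12, 6, 3  ⇒  Σ = 51
Area = |Σ|/2 = 25.5.

25.5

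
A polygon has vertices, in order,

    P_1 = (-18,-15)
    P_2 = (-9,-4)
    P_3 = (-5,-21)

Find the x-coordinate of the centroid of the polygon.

-32/3

Apply the shoelace formula. First the cross-terms c_i = x_i·y_{i+1} − x_{i+1}·y_i:
  -63, 169, -303  ⇒  2A = -197, A = -98.5.
Then Σ (x_i + x_{i+1})·c_i = 6304, so x̄ = 6304 / (6·(-98.5)) = -32/3.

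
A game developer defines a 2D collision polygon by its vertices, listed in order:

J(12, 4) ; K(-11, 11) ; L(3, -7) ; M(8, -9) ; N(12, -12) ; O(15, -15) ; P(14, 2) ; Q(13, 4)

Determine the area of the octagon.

Apply Gauss's area formula: 2A = Σ (x_i·y_{i+1} − x_{i+1}·y_i), indices taken mod 8.
Σ = (176) + (44) + (29) + (12) + (0) + (240) + (30) + (4) = 535
Area = |Σ|/2 = 267.5.

267.5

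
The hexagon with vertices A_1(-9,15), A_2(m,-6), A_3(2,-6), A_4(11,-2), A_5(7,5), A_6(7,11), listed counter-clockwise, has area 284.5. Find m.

The doubled signed area Σ (x_i y_{i+1} − x_{i+1} y_i) is linear in m.
With m=0 it equals 443; the coefficient of m is -21 (from the two edges through A_2).
So -21·m + 443 = 2·284.5 = 569 ⇒ m = -6.

-6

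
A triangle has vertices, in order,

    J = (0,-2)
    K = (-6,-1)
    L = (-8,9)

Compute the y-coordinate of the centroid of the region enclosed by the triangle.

2

Apply the shoelace (surveyor's) formula. First the cross-terms c_i = x_i·y_{i+1} − x_{i+1}·y_i:
  -12, -62, 16  ⇒  2A = -58, A = -29.
Then Σ (y_i + y_{i+1})·c_i = -348, so ȳ = -348 / (6·(-29)) = 2.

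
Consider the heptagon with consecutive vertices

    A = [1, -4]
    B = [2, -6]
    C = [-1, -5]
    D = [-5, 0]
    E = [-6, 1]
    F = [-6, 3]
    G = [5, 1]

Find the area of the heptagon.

Cross-terms: 2, -16, -25, -5, -12, -21, -21  ⇒  Σ = -98
Area = |Σ|/2 = 49.

49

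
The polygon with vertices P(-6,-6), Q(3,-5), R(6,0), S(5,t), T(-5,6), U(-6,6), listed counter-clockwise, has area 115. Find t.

4

The doubled signed area Σ (x_i y_{i+1} − x_{i+1} y_i) is linear in t.
With t=0 it equals 186; the coefficient of t is 11 (from the two edges through S).
So 11·t + 186 = 2·115 = 230 ⇒ t = 4.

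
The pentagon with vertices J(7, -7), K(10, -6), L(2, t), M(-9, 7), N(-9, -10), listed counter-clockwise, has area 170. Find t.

The doubled signed area Σ (x_i y_{i+1} − x_{i+1} y_i) is linear in t.
With t=0 it equals 340; the coefficient of t is 19 (from the two edges through L).
So 19·t + 340 = 2·170 = 340 ⇒ t = 0.

0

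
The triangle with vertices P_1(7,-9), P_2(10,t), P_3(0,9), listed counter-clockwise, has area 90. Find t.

The doubled signed area Σ (x_i y_{i+1} − x_{i+1} y_i) is linear in t.
With t=0 it equals 117; the coefficient of t is 7 (from the two edges through P_2).
So 7·t + 117 = 2·90 = 180 ⇒ t = 9.

9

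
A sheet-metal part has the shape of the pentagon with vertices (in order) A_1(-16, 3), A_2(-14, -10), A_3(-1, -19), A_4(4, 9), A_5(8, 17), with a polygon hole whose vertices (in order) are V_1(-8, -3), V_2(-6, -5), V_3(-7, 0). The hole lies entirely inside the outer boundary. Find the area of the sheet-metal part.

404.5

Outer boundary:
Σ = (202) + (256) + (67) + (-4) + (296) = 817
Area = |Σ|/2 = 408.5.
Hole:
Σ = (22) + (-35) + (21) = 8
Area = |Σ|/2 = 4.
Net area = 408.5 − 4 = 404.5.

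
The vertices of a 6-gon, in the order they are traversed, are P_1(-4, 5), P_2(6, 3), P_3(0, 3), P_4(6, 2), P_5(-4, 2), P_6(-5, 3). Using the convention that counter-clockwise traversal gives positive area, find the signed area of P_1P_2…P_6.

Σ = (-42) + (18) + (-18) + (20) + (-2) + (-13) = -37
Signed area = Σ/2 = -18.5 (negative ⇒ clockwise traversal).

-18.5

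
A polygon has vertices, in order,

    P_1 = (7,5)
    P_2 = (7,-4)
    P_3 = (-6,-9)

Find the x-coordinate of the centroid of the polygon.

8/3

Apply Gauss's area formula. First the cross-terms c_i = x_i·y_{i+1} − x_{i+1}·y_i:
  -63, -87, 33  ⇒  2A = -117, A = -58.5.
Then Σ (x_i + x_{i+1})·c_i = -936, so x̄ = -936 / (6·(-58.5)) = 8/3.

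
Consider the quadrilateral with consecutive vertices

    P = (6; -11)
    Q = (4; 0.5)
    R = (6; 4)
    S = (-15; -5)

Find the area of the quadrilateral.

142.5

P→Q: (6)(0.5) − (4)(-11) = 47
Q→R: (4)(4) − (6)(0.5) = 13
R→S: (6)(-5) − (-15)(4) = 30
S→P: (-15)(-11) − (6)(-5) = 195
Σ = 285
Area = |Σ|/2 = 142.5.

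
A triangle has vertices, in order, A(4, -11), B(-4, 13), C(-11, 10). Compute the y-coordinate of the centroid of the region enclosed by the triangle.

4

Apply the shoelace formula. First the cross-terms c_i = x_i·y_{i+1} − x_{i+1}·y_i:
  8, 103, 81  ⇒  2A = 192, A = 96.
Then Σ (y_i + y_{i+1})·c_i = 2304, so ȳ = 2304 / (6·96) = 4.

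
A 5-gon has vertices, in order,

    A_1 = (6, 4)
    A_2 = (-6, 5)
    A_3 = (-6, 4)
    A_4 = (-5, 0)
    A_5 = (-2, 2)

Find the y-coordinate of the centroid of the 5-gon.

3.2

Apply the surveyor's formula. First the cross-terms c_i = x_i·y_{i+1} − x_{i+1}·y_i:
  54, 6, 20, -10, -20  ⇒  2A = 50, A = 25.
Then Σ (y_i + y_{i+1})·c_i = 480, so ȳ = 480 / (6·25) = 3.2.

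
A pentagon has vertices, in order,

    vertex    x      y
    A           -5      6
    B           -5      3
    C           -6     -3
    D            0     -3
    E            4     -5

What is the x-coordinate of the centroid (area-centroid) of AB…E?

Apply the surveyor's formula. First the cross-terms c_i = x_i·y_{i+1} − x_{i+1}·y_i:
  15, 33, 18, 12, -1  ⇒  2A = 77, A = 38.5.
Then Σ (x_i + x_{i+1})·c_i = -572, so x̄ = -572 / (6·38.5) = -52/21.

-52/21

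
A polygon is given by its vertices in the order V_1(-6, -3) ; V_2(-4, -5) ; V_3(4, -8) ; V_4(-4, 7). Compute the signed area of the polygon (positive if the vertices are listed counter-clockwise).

60

Cross-terms: 18, 52, -4, 54  ⇒  Σ = 120
Signed area = Σ/2 = 60 (positive ⇒ counter-clockwise traversal).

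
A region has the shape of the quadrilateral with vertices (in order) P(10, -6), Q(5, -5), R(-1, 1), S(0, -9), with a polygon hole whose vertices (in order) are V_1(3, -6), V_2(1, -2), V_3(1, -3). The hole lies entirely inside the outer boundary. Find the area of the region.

Outer boundary:
P→Q: (10)(-5) − (5)(-6) = -20
Q→R: (5)(1) − (-1)(-5) = 0
R→S: (-1)(-9) − (0)(1) = 9
S→P: (0)(-6) − (10)(-9) = 90
Σ = 79
Area = |Σ|/2 = 39.5.
Hole:
Σ = (0) + (-1) + (3) = 2
Area = |Σ|/2 = 1.
Net area = 39.5 − 1 = 38.5.

38.5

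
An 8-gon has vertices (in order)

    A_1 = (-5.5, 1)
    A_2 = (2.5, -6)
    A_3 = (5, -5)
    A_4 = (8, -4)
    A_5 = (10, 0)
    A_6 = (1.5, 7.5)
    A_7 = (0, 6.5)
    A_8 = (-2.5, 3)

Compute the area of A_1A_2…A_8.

Apply Gauss's area formula: 2A = Σ (x_i·y_{i+1} − x_{i+1}·y_i), indices taken mod 8.
Σ = (30.5) + (17.5) + (20) + (40) + (75) + (9.75) + (16.25) + (14) = 223
Area = |Σ|/2 = 111.5.

111.5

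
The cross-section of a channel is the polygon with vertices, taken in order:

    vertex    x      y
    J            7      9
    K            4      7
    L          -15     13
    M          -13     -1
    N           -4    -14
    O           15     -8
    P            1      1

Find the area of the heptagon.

J→K: (7)(7) − (4)(9) = 13
K→L: (4)(13) − (-15)(7) = 157
L→M: (-15)(-1) − (-13)(13) = 184
M→N: (-13)(-14) − (-4)(-1) = 178
N→O: (-4)(-8) − (15)(-14) = 242
O→P: (15)(1) − (1)(-8) = 23
P→J: (1)(9) − (7)(1) = 2
Σ = 799
Area = |Σ|/2 = 399.5.

399.5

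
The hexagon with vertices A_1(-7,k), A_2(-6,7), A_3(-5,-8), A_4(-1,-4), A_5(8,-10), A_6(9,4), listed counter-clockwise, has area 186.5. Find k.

9

The doubled signed area Σ (x_i y_{i+1} − x_{i+1} y_i) is linear in k.
With k=0 it equals 238; the coefficient of k is 15 (from the two edges through A_1).
So 15·k + 238 = 2·186.5 = 373 ⇒ k = 9.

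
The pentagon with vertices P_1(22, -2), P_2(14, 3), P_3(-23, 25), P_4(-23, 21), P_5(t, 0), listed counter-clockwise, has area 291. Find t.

Write out the shoelace sum; only the two edges meeting at P_5 involve t:
2·Area = [((-23)·0 − t·21) + (t·(-2) − 22·0)] + 605
       = -23·t + 605 = 582
⇒ t = 1.

1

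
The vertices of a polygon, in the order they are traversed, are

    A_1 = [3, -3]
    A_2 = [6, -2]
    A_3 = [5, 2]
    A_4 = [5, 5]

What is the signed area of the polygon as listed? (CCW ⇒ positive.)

9.5

Apply the shoelace formula: 2A = Σ (x_i·y_{i+1} − x_{i+1}·y_i), indices taken mod 4.
Cross-terms: 12, 22, 15, -30  ⇒  Σ = 19
Signed area = Σ/2 = 9.5 (positive ⇒ counter-clockwise traversal).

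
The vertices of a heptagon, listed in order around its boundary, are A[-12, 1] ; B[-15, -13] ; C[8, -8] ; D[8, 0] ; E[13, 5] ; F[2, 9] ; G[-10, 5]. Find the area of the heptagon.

378

Apply the shoelace (surveyor's) formula: 2A = Σ (x_i·y_{i+1} − x_{i+1}·y_i), indices taken mod 7.
Σ = (171) + (224) + (64) + (40) + (107) + (100) + (50) = 756
Area = |Σ|/2 = 378.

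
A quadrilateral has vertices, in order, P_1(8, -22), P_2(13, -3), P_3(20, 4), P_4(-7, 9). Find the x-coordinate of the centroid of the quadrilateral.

1498/249

Apply Gauss's area formula. First the cross-terms c_i = x_i·y_{i+1} − x_{i+1}·y_i:
  262, 112, 208, 82  ⇒  2A = 664, A = 332.
Then Σ (x_i + x_{i+1})·c_i = 11984, so x̄ = 11984 / (6·332) = 1498/249.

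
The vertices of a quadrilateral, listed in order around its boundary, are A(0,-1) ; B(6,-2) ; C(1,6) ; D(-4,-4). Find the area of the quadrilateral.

34

Apply the shoelace formula: 2A = Σ (x_i·y_{i+1} − x_{i+1}·y_i), indices taken mod 4.
Cross-terms: 6, 38, 20, 4  ⇒  Σ = 68
Area = |Σ|/2 = 34.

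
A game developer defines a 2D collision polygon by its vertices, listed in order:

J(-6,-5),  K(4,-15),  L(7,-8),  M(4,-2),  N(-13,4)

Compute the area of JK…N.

Apply the surveyor's formula: 2A = Σ (x_i·y_{i+1} − x_{i+1}·y_i), indices taken mod 5.
Σ = (110) + (73) + (18) + (-10) + (89) = 280
Area = |Σ|/2 = 140.

140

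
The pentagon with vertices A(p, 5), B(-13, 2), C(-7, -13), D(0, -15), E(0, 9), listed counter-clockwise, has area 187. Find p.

-3

The doubled signed area Σ (x_i y_{i+1} − x_{i+1} y_i) is linear in p.
With p=0 it equals 353; the coefficient of p is -7 (from the two edges through A).
So -7·p + 353 = 2·187 = 374 ⇒ p = -3.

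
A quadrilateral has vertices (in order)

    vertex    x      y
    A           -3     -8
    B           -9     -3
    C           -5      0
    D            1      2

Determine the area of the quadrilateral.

Σ = (-63) + (-15) + (-10) + (-2) = -90
Area = |Σ|/2 = 45.

45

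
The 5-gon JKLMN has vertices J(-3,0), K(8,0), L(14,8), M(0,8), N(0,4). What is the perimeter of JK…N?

44

|JK| = √((11)² + (0)²) = √121 = 11
|KL| = √((6)² + (8)²) = √100 = 10
|LM| = √((-14)² + (0)²) = √196 = 14
|MN| = √((0)² + (-4)²) = √16 = 4
|NJ| = √((-3)² + (-4)²) = √25 = 5
Perimeter = 11 + 10 + 14 + 4 + 5 = 44.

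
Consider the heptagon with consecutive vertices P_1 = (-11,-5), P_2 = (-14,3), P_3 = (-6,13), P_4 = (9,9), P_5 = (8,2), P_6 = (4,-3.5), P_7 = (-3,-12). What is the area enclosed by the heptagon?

Cross-terms: -103, -164, -171, -54, -36, -58.5, -117  ⇒  Σ = -703.5
Area = |Σ|/2 = 351.75.

351.75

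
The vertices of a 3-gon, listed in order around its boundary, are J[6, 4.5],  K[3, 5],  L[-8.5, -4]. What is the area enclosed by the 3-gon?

Apply the shoelace formula: 2A = Σ (x_i·y_{i+1} − x_{i+1}·y_i), indices taken mod 3.
Σ = (16.5) + (30.5) + (-14.25) = 32.75
Area = |Σ|/2 = 16.375.

16.375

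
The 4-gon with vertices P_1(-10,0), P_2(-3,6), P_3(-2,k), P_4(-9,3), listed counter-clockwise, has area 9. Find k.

7

Write out the shoelace sum; only the two edges meeting at P_3 involve k:
2·Area = [((-3)·k − (-2)·6) + ((-2)·3 − (-9)·k)] + -30
       = 6·k + -24 = 18
⇒ k = 7.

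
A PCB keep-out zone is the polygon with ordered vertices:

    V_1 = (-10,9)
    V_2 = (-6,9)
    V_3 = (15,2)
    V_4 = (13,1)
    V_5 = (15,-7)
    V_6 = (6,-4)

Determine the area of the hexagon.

Apply the shoelace formula: 2A = Σ (x_i·y_{i+1} − x_{i+1}·y_i), indices taken mod 6.
Σ = (-36) + (-147) + (-11) + (-106) + (-18) + (14) = -304
Area = |Σ|/2 = 152.

152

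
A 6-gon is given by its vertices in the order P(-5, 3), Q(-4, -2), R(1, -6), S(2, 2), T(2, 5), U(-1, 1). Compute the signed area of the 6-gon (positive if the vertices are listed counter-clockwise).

Σ = (22) + (26) + (14) + (6) + (7) + (2) = 77
Signed area = Σ/2 = 38.5 (positive ⇒ counter-clockwise traversal).

38.5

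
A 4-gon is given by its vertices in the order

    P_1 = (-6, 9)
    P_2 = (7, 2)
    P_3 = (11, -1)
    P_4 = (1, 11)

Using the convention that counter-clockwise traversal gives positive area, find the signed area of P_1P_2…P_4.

46.5

Cross-terms: -75, -29, 122, 75  ⇒  Σ = 93
Signed area = Σ/2 = 46.5 (positive ⇒ counter-clockwise traversal).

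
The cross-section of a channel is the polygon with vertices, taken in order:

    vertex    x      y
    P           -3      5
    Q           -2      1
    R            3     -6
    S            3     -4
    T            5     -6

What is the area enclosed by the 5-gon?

15.5

Σ = (7) + (9) + (6) + (2) + (7) = 31
Area = |Σ|/2 = 15.5.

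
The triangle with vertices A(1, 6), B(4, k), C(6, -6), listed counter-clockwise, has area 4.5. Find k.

-3

The doubled signed area Σ (x_i y_{i+1} − x_{i+1} y_i) is linear in k.
With k=0 it equals -6; the coefficient of k is -5 (from the two edges through B).
So -5·k + -6 = 2·4.5 = 9 ⇒ k = -3.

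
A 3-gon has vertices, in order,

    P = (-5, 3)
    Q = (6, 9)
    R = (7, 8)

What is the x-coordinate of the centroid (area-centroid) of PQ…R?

Apply the shoelace (surveyor's) formula. First the cross-terms c_i = x_i·y_{i+1} − x_{i+1}·y_i:
  -63, -15, 61  ⇒  2A = -17, A = -8.5.
Then Σ (x_i + x_{i+1})·c_i = -136, so x̄ = -136 / (6·(-8.5)) = 8/3.

8/3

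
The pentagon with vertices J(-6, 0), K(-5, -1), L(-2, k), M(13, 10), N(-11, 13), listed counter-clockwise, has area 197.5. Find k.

The doubled signed area Σ (x_i y_{i+1} − x_{i+1} y_i) is linear in k.
With k=0 it equals 341; the coefficient of k is -18 (from the two edges through L).
So -18·k + 341 = 2·197.5 = 395 ⇒ k = -3.

-3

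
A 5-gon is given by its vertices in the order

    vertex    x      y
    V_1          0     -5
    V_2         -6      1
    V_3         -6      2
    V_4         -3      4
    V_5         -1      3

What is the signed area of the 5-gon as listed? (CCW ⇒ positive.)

-27

V_1→V_2: (0)(1) − (-6)(-5) = -30
V_2→V_3: (-6)(2) − (-6)(1) = -6
V_3→V_4: (-6)(4) − (-3)(2) = -18
V_4→V_5: (-3)(3) − (-1)(4) = -5
V_5→V_1: (-1)(-5) − (0)(3) = 5
Σ = -54
Signed area = Σ/2 = -27 (negative ⇒ clockwise traversal).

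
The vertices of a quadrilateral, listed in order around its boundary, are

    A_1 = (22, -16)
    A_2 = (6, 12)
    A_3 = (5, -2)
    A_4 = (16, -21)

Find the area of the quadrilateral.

Apply the surveyor's formula: 2A = Σ (x_i·y_{i+1} − x_{i+1}·y_i), indices taken mod 4.
Σ = (360) + (-72) + (-73) + (206) = 421
Area = |Σ|/2 = 210.5.

210.5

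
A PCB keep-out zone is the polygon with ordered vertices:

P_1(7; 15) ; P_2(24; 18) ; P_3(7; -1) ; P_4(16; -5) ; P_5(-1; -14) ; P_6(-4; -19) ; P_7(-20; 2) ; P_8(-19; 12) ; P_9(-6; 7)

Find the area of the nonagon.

729.5

Apply the shoelace formula: 2A = Σ (x_i·y_{i+1} − x_{i+1}·y_i), indices taken mod 9.
P_1→P_2: (7)(18) − (24)(15) = -234
P_2→P_3: (24)(-1) − (7)(18) = -150
P_3→P_4: (7)(-5) − (16)(-1) = -19
P_4→P_5: (16)(-14) − (-1)(-5) = -229
P_5→P_6: (-1)(-19) − (-4)(-14) = -37
P_6→P_7: (-4)(2) − (-20)(-19) = -388
P_7→P_8: (-20)(12) − (-19)(2) = -202
P_8→P_9: (-19)(7) − (-6)(12) = -61
P_9→P_1: (-6)(15) − (7)(7) = -139
Σ = -1459
Area = |Σ|/2 = 729.5.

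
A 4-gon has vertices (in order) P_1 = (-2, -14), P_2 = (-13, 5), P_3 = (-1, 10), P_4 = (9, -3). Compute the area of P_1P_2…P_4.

268

Apply the shoelace (surveyor's) formula: 2A = Σ (x_i·y_{i+1} − x_{i+1}·y_i), indices taken mod 4.
P_1→P_2: (-2)(5) − (-13)(-14) = -192
P_2→P_3: (-13)(10) − (-1)(5) = -125
P_3→P_4: (-1)(-3) − (9)(10) = -87
P_4→P_1: (9)(-14) − (-2)(-3) = -132
Σ = -536
Area = |Σ|/2 = 268.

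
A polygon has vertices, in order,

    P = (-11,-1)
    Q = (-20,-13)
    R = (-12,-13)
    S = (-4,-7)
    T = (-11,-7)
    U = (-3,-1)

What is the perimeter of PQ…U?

|PQ| = √((-9)² + (-12)²) = √225 = 15
|QR| = √((8)² + (0)²) = √64 = 8
|RS| = √((8)² + (6)²) = √100 = 10
|ST| = √((-7)² + (0)²) = √49 = 7
|TU| = √((8)² + (6)²) = √100 = 10
|UP| = √((-8)² + (0)²) = √64 = 8
Perimeter = 15 + 8 + 10 + 7 + 10 + 8 = 58.

58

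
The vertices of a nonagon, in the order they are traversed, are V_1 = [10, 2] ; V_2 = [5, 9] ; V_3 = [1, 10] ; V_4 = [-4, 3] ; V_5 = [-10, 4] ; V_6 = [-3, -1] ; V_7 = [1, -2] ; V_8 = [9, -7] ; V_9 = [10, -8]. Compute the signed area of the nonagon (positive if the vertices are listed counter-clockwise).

Apply the shoelace (surveyor's) formula: 2A = Σ (x_i·y_{i+1} − x_{i+1}·y_i), indices taken mod 9.
Σ = (80) + (41) + (43) + (14) + (22) + (7) + (11) + (-2) + (100) = 316
Signed area = Σ/2 = 158 (positive ⇒ counter-clockwise traversal).

158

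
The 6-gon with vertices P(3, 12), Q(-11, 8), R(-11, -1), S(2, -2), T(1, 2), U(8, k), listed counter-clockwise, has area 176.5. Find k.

6

The doubled signed area Σ (x_i y_{i+1} − x_{i+1} y_i) is linear in k.
With k=0 it equals 365; the coefficient of k is -2 (from the two edges through U).
So -2·k + 365 = 2·176.5 = 353 ⇒ k = 6.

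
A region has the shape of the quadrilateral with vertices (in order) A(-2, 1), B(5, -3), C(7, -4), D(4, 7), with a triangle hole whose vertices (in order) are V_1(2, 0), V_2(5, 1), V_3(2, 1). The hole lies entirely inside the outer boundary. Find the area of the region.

Outer boundary:
A→B: (-2)(-3) − (5)(1) = 1
B→C: (5)(-4) − (7)(-3) = 1
C→D: (7)(7) − (4)(-4) = 65
D→A: (4)(1) − (-2)(7) = 18
Σ = 85
Area = |Σ|/2 = 42.5.
Hole:
V_1→V_2: (2)(1) − (5)(0) = 2
V_2→V_3: (5)(1) − (2)(1) = 3
V_3→V_1: (2)(0) − (2)(1) = -2
Σ = 3
Area = |Σ|/2 = 1.5.
Net area = 42.5 − 1.5 = 41.

41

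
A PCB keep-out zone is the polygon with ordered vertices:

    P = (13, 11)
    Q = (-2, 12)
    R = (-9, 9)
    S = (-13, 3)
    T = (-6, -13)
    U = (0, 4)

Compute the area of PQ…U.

234.5

Apply the shoelace (surveyor's) formula: 2A = Σ (x_i·y_{i+1} − x_{i+1}·y_i), indices taken mod 6.
Σ = (178) + (90) + (90) + (187) + (-24) + (-52) = 469
Area = |Σ|/2 = 234.5.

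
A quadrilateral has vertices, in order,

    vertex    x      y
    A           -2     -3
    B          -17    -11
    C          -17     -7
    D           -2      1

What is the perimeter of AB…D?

42

|AB| = √((-15)² + (-8)²) = √289 = 17
|BC| = √((0)² + (4)²) = √16 = 4
|CD| = √((15)² + (8)²) = √289 = 17
|DA| = √((0)² + (-4)²) = √16 = 4
Perimeter = 17 + 4 + 17 + 4 = 42.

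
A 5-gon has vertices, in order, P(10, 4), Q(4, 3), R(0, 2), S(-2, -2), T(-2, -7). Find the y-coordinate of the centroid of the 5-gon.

Apply the surveyor's formula. First the cross-terms c_i = x_i·y_{i+1} − x_{i+1}·y_i:
  14, 8, 4, 10, 62  ⇒  2A = 98, A = 49.
Then Σ (y_i + y_{i+1})·c_i = -138, so ȳ = -138 / (6·49) = -23/49.

-23/49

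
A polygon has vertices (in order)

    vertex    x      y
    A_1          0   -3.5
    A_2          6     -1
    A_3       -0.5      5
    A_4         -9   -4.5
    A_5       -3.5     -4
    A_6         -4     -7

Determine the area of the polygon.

Apply the shoelace (surveyor's) formula: 2A = Σ (x_i·y_{i+1} − x_{i+1}·y_i), indices taken mod 6.
Σ = (21) + (29.5) + (47.25) + (20.25) + (8.5) + (14) = 140.5
Area = |Σ|/2 = 70.25.

70.25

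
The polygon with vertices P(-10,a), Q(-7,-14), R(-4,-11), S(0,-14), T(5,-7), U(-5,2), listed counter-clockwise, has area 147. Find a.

The doubled signed area Σ (x_i y_{i+1} − x_{i+1} y_i) is linear in a.
With a=0 it equals 282; the coefficient of a is 2 (from the two edges through P).
So 2·a + 282 = 2·147 = 294 ⇒ a = 6.

6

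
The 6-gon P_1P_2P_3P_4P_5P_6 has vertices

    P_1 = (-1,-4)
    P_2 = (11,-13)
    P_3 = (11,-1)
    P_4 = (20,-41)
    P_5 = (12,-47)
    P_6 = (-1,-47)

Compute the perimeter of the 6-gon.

|P_1P_2| = √((12)² + (-9)²) = √225 = 15
|P_2P_3| = √((0)² + (12)²) = √144 = 12
|P_3P_4| = √((9)² + (-40)²) = √1681 = 41
|P_4P_5| = √((-8)² + (-6)²) = √100 = 10
|P_5P_6| = √((-13)² + (0)²) = √169 = 13
|P_6P_1| = √((0)² + (43)²) = √1849 = 43
Perimeter = 15 + 12 + 41 + 10 + 13 + 43 = 134.

134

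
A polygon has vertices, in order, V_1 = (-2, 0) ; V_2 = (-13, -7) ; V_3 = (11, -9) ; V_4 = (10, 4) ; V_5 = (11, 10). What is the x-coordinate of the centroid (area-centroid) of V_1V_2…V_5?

94/33

Apply the shoelace (surveyor's) formula. First the cross-terms c_i = x_i·y_{i+1} − x_{i+1}·y_i:
  14, 194, 134, 56, 20  ⇒  2A = 418, A = 209.
Then Σ (x_i + x_{i+1})·c_i = 3572, so x̄ = 3572 / (6·209) = 94/33.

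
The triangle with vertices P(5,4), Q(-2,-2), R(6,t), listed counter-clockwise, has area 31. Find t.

-4

Write out the shoelace sum; only the two edges meeting at R involve t:
2·Area = [((-2)·t − 6·(-2)) + (6·4 − 5·t)] + -2
       = -7·t + 34 = 62
⇒ t = -4.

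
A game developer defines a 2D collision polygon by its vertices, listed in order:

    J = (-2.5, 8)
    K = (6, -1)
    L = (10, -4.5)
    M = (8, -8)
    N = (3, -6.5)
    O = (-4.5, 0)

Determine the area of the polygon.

Apply the shoelace formula: 2A = Σ (x_i·y_{i+1} − x_{i+1}·y_i), indices taken mod 6.
Σ = (-45.5) + (-17) + (-44) + (-28) + (-29.25) + (-36) = -199.75
Area = |Σ|/2 = 99.875.

99.875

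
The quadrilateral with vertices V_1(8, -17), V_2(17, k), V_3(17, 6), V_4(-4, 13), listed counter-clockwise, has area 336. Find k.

The doubled signed area Σ (x_i y_{i+1} − x_{i+1} y_i) is linear in k.
With k=0 it equals 600; the coefficient of k is -9 (from the two edges through V_2).
So -9·k + 600 = 2·336 = 672 ⇒ k = -8.

-8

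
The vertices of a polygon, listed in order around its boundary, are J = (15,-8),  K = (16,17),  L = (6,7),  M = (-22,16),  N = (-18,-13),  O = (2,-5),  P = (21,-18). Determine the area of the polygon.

Cross-terms: 383, 10, 250, 574, 116, 69, 102  ⇒  Σ = 1504
Area = |Σ|/2 = 752.

752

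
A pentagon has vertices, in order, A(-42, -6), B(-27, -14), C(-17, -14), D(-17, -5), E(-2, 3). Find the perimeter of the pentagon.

|AB| = √((15)² + (-8)²) = √289 = 17
|BC| = √((10)² + (0)²) = √100 = 10
|CD| = √((0)² + (9)²) = √81 = 9
|DE| = √((15)² + (8)²) = √289 = 17
|EA| = √((-40)² + (-9)²) = √1681 = 41
Perimeter = 17 + 10 + 9 + 17 + 41 = 94.

94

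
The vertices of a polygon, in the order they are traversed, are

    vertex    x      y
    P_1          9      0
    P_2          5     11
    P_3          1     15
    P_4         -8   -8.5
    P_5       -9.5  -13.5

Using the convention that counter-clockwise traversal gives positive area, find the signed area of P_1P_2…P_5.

Σ = (99) + (64) + (111.5) + (27.25) + (121.5) = 423.25
Signed area = Σ/2 = 211.625 (positive ⇒ counter-clockwise traversal).

211.625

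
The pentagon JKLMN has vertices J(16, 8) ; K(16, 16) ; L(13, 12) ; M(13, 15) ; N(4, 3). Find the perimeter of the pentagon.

|JK| = √((0)² + (8)²) = √64 = 8
|KL| = √((-3)² + (-4)²) = √25 = 5
|LM| = √((0)² + (3)²) = √9 = 3
|MN| = √((-9)² + (-12)²) = √225 = 15
|NJ| = √((12)² + (5)²) = √169 = 13
Perimeter = 8 + 5 + 3 + 15 + 13 = 44.

44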